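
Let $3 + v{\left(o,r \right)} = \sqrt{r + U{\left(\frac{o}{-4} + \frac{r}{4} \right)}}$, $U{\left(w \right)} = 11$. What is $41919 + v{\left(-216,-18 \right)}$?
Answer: $41916 + i \sqrt{7} \approx 41916.0 + 2.6458 i$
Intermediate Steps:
$v{\left(o,r \right)} = -3 + \sqrt{11 + r}$ ($v{\left(o,r \right)} = -3 + \sqrt{r + 11} = -3 + \sqrt{11 + r}$)
$41919 + v{\left(-216,-18 \right)} = 41919 - \left(3 - \sqrt{11 - 18}\right) = 41919 - \left(3 - \sqrt{-7}\right) = 41919 - \left(3 - i \sqrt{7}\right) = 41916 + i \sqrt{7}$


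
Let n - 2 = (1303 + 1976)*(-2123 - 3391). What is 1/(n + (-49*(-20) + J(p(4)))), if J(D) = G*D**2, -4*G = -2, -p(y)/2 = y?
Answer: -1/18079392 ≈ -5.5312e-8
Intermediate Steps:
p(y) = -2*y
G = 1/2 (G = -1/4*(-2) = 1/2 ≈ 0.50000)
J(D) = D**2/2
n = -18080404 (n = 2 + (1303 + 1976)*(-2123 - 3391) = 2 + 3279*(-5514) = 2 - 18080406 = -18080404)
1/(n + (-49*(-20) + J(p(4)))) = 1/(-18080404 + (-49*(-20) + (-2*4)**2/2)) = 1/(-18080404 + (980 + (1/2)*(-8)**2)) = 1/(-18080404 + (980 + (1/2)*64)) = 1/(-18080404 + (980 + 32)) = 1/(-18080404 + 1012) = 1/(-18079392) = -1/18079392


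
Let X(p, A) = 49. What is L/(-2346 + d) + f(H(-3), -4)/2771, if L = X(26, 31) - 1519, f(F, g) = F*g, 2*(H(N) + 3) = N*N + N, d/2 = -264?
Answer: 245/479 ≈ 0.51148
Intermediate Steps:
d = -528 (d = 2*(-264) = -528)
H(N) = -3 + N/2 + N²/2 (H(N) = -3 + (N*N + N)/2 = -3 + (N² + N)/2 = -3 + (N + N²)/2 = -3 + (N/2 + N²/2) = -3 + N/2 + N²/2)
L = -1470 (L = 49 - 1519 = -1470)
L/(-2346 + d) + f(H(-3), -4)/2771 = -1470/(-2346 - 528) + ((-3 + (½)*(-3) + (½)*(-3)²)*(-4))/2771 = -1470/(-2874) + ((-3 - 3/2 + (½)*9)*(-4))*(1/2771) = -1470*(-1/2874) + ((-3 - 3/2 + 9/2)*(-4))*(1/2771) = 245/479 + (0*(-4))*(1/2771) = 245/479 + 0*(1/2771) = 245/479 + 0 = 245/479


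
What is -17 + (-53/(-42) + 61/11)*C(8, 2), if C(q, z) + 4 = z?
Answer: -7072/231 ≈ -30.615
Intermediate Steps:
C(q, z) = -4 + z
-17 + (-53/(-42) + 61/11)*C(8, 2) = -17 + (-53/(-42) + 61/11)*(-4 + 2) = -17 + (-53*(-1/42) + 61*(1/11))*(-2) = -17 + (53/42 + 61/11)*(-2) = -17 + (3145/462)*(-2) = -17 - 3145/231 = -7072/231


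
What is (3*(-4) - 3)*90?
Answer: -1350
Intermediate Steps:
(3*(-4) - 3)*90 = (-12 - 3)*90 = -15*90 = -1350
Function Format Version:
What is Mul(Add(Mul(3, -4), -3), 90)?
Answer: -1350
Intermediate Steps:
Mul(Add(Mul(3, -4), -3), 90) = Mul(Add(-12, -3), 90) = Mul(-15, 90) = -1350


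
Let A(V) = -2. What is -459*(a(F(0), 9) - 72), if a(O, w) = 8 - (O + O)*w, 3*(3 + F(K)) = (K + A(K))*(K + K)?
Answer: 4590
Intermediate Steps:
F(K) = -3 + 2*K*(-2 + K)/3 (F(K) = -3 + ((K - 2)*(K + K))/3 = -3 + ((-2 + K)*(2*K))/3 = -3 + (2*K*(-2 + K))/3 = -3 + 2*K*(-2 + K)/3)
a(O, w) = 8 - 2*O*w
-459*(a(F(0), 9) - 72) = -459*((8 - 2*(-3 - 4/3*0 + (2/3)*0**2)*9) - 72) = -459*((8 - 2*(-3 + 0 + (2/3)*0)*9) - 72) = -459*((8 - 2*(-3 + 0 + 0)*9) - 72) = -459*((8 - 2*(-3)*9) - 72) = -459*((8 + 54) - 72) = -459*(62 - 72) = -459*(-10) = 4590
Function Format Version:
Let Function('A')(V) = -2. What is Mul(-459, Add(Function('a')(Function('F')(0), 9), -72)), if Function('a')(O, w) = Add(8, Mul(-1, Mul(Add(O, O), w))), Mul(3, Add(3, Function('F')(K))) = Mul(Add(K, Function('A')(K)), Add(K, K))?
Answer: 4590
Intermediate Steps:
Function('F')(K) = Add(-3, Mul(Rational(2, 3), K, Add(-2, K))) (Function('F')(K) = Add(-3, Mul(Rational(1, 3), Mul(Add(K, -2), Add(K, K)))) = Add(-3, Mul(Rational(1, 3), Mul(Add(-2, K), Mul(2, K)))) = Add(-3, Mul(Rational(1, 3), Mul(2, K, Add(-2, K)))) = Add(-3, Mul(Rational(2, 3), K, Add(-2, K))))
Function('a')(O, w) = Add(8, Mul(-2, O, w)) (Function('a')(O, w) = Add(8, Mul(-1, Mul(Mul(2, O), w))) = Add(8, Mul(-1, Mul(2, O, w))) = Add(8, Mul(-2, O, w)))
Mul(-459, Add(Function('a')(Function('F')(0), 9), -72)) = Mul(-459, Add(Add(8, Mul(-2, Add(-3, Mul(Rational(-4, 3), 0), Mul(Rational(2, 3), Pow(0, 2))), 9)), -72)) = Mul(-459, Add(Add(8, Mul(-2, Add(-3, 0, Mul(Rational(2, 3), 0)), 9)), -72)) = Mul(-459, Add(Add(8, Mul(-2, Add(-3, 0, 0), 9)), -72)) = Mul(-459, Add(Add(8, Mul(-2, -3, 9)), -72)) = Mul(-459, Add(Add(8, 54), -72)) = Mul(-459, Add(62, -72)) = Mul(-459, -10) = 4590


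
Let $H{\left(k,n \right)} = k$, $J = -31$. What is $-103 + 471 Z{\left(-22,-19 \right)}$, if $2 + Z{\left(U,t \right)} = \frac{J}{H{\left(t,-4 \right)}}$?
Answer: $- \frac{5254}{19} \approx -276.53$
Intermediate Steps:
$Z{\left(U,t \right)} = -2 - \frac{31}{t}$
$-103 + 471 Z{\left(-22,-19 \right)} = -103 + 471 \left(-2 - \frac{31}{-19}\right) = -103 + 471 \left(-2 - - \frac{31}{19}\right) = -103 + 471 \left(-2 + \frac{31}{19}\right) = -103 + 471 \left(- \frac{7}{19}\right) = -103 - \frac{3297}{19} = - \frac{5254}{19}$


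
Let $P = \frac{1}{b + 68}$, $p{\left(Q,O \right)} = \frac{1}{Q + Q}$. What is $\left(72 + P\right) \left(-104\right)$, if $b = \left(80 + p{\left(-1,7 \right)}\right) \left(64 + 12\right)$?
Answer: $- \frac{1759684}{235} \approx -7488.0$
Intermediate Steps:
$p{\left(Q,O \right)} = \frac{1}{2 Q}$
$b = 6042$ ($b = \left(80 + \frac{1}{2 \left(-1\right)}\right) \left(64 + 12\right) = \left(80 + \frac{1}{2} \left(-1\right)\right) 76 = \left(80 - \frac{1}{2}\right) 76 = \frac{159}{2} \cdot 76 = 6042$)
$P = \frac{1}{6110}$ ($P = \frac{1}{6042 + 68} = \frac{1}{6110} \approx 0.00016367$)
$\left(72 + P\right) \left(-104\right) = \left(72 + \frac{1}{6110}\right) \left(-104\right) = \frac{439921}{6110} \left(-104\right) = - \frac{1759684}{235}$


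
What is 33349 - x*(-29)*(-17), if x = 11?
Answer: 27926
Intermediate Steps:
33349 - x*(-29)*(-17) = 33349 - 11*(-29)*(-17) = 33349 - (-319)*(-17) = 33349 - 1*5423 = 33349 - 5423 = 27926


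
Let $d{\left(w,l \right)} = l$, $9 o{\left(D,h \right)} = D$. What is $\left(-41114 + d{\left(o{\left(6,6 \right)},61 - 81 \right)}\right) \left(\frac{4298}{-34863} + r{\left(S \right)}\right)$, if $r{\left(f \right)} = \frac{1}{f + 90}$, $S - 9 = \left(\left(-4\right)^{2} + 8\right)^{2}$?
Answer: $\frac{39300616486}{7844175} \approx 5010.2$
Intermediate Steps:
$o{\left(D,h \right)} = \frac{D}{9}$
$S = 585$ ($S = 9 + \left(\left(-4\right)^{2} + 8\right)^{2} = 9 + \left(16 + 8\right)^{2} = 9 + 24^{2} = 9 + 576 = 585$)
$r{\left(f \right)} = \frac{1}{90 + f}$
$\left(-41114 + d{\left(o{\left(6,6 \right)},61 - 81 \right)}\right) \left(\frac{4298}{-34863} + r{\left(S \right)}\right) = \left(-41114 + \left(61 - 81\right)\right) \left(\frac{4298}{-34863} + \frac{1}{90 + 585}\right) = \left(-41114 - 20\right) \left(4298 \left(- \frac{1}{34863}\right) + \frac{1}{675}\right) = - 41134 \left(- \frac{4298}{34863} + \frac{1}{675}\right) = \left(-41134\right) \left(- \frac{955429}{7844175}\right) = \frac{39300616486}{7844175}$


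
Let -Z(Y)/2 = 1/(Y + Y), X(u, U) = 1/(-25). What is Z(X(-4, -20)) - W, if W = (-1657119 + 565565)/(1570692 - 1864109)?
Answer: 6243871/293417 ≈ 21.280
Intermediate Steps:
X(u, U) = -1/25
W = 1091554/293417 (W = -1091554/(-293417) = -1091554*(-1/293417) = 1091554/293417 ≈ 3.7201)
Z(Y) = -1/Y (Z(Y) = -2/(Y + Y) = -2*1/(2*Y) = -1/Y)
Z(X(-4, -20)) - W = -1/(-1/25) - 1*1091554/293417 = -1*(-25) - 1091554/293417 = 25 - 1091554/293417 = 6243871/293417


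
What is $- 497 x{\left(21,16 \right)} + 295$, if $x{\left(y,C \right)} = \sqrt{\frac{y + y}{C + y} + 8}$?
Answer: $295 - \frac{6461 \sqrt{74}}{37} \approx -1207.2$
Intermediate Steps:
$x{\left(y,C \right)} = \sqrt{8 + \frac{2 y}{C + y}}$ ($x{\left(y,C \right)} = \sqrt{\frac{2 y}{C + y} + 8} = \sqrt{8 + \frac{2 y}{C + y}}$)
$- 497 x{\left(21,16 \right)} + 295 = - 497 \sqrt{2} \sqrt{\frac{4 \cdot 16 + 5 \cdot 21}{16 + 21}} + 295 = - 497 \sqrt{2} \sqrt{\frac{64 + 105}{37}} + 295 = - 497 \sqrt{2} \sqrt{\frac{1}{37} \cdot 169} + 295 = - 497 \sqrt{2} \sqrt{\frac{169}{37}} + 295 = - 497 \sqrt{2} \frac{13 \sqrt{37}}{37} + 295 = - 497 \frac{13 \sqrt{74}}{37} + 295 = - \frac{6461 \sqrt{74}}{37} + 295 = 295 - \frac{6461 \sqrt{74}}{37}$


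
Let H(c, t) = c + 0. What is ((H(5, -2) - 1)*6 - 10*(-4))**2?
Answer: 4096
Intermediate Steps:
H(c, t) = c
((H(5, -2) - 1)*6 - 10*(-4))**2 = ((5 - 1)*6 - 10*(-4))**2 = (4*6 + 40)**2 = (24 + 40)**2 = 64**2 = 4096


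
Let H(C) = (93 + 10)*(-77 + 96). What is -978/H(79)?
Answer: -978/1957 ≈ -0.49974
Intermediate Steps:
H(C) = 1957 (H(C) = 103*19 = 1957)
-978/H(79) = -978/1957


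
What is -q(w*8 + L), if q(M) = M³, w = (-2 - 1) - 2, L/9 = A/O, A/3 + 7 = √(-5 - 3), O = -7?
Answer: -119795/49 + 1026594*I*√2/343 ≈ -2444.8 + 4232.7*I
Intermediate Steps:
A = -21 + 6*I*√2 (A = -21 + 3*√(-5 - 3) = -21 + 3*√(-8) = -21 + 3*(2*I*√2) = -21 + 6*I*√2 ≈ -21.0 + 8.4853*I)
L = 27 - 54*I*√2/7 (L = 9*((-21 + 6*I*√2)/(-7)) = 9*((-21 + 6*I*√2)*(-⅐)) = 9*(3 - 6*I*√2/7) = 27 - 54*I*√2/7 ≈ 27.0 - 10.91*I)
w = -5 (w = -3 - 2 = -5)
-q(w*8 + L) = -(-5*8 + (27 - 54*I*√2/7))³ = -(-40 + (27 - 54*I*√2/7))³ = -(-13 - 54*I*√2/7)³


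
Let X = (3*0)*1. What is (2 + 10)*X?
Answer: 0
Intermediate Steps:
X = 0 (X = 0*1 = 0)
(2 + 10)*X = (2 + 10)*0 = 12*0 = 0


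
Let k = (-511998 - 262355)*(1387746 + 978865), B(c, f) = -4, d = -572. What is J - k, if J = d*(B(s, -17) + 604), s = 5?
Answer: 1832591984483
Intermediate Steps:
J = -343200 (J = -572*(-4 + 604) = -572*600 = -343200)
k = -1832592327683 (k = -774353*2366611 = -1832592327683)
J - k = -343200 - 1*(-1832592327683) = -343200 + 1832592327683 = 1832591984483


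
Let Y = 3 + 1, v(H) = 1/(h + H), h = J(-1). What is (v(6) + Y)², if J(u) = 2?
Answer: 1089/64 ≈ 17.016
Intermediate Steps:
h = 2
v(H) = 1/(2 + H)
Y = 4
(v(6) + Y)² = (1/(2 + 6) + 4)² = (1/8 + 4)² = (⅛ + 4)² = (33/8)² = 1089/64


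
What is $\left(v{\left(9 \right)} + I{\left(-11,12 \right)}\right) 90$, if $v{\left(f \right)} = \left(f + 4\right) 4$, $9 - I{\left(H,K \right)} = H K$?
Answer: $17370$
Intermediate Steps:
$I{\left(H,K \right)} = 9 - H K$
$v{\left(f \right)} = 16 + 4 f$ ($v{\left(f \right)} = \left(4 + f\right) 4 = 16 + 4 f$)
$\left(v{\left(9 \right)} + I{\left(-11,12 \right)}\right) 90 = \left(\left(16 + 4 \cdot 9\right) - \left(-9 - 132\right)\right) 90 = \left(\left(16 + 36\right) + \left(9 + 132\right)\right) 90 = \left(52 + 141\right) 90 = 193 \cdot 90 = 17370$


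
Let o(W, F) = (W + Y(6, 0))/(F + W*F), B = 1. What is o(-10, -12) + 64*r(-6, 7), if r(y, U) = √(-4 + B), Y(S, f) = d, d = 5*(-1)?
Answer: -5/36 + 64*I*√3 ≈ -0.13889 + 110.85*I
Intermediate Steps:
d = -5
Y(S, f) = -5
r(y, U) = I*√3 (r(y, U) = √(-4 + 1) = √(-3) = I*√3)
o(W, F) = (-5 + W)/(F + F*W) (o(W, F) = (W - 5)/(F + W*F) = (-5 + W)/(F + F*W))
o(-10, -12) + 64*r(-6, 7) = (-5 - 10)/((-12)*(1 - 10)) + 64*(I*√3) = -1/12*(-15)/(-9) + 64*I*√3 = -1/12*(-⅑)*(-15) + 64*I*√3 = -5/36 + 64*I*√3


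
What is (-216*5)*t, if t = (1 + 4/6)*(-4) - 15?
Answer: 23400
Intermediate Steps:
t = -65/3 (t = (1 + 4*(1/6))*(-4) - 15 = (1 + 2/3)*(-4) - 15 = (5/3)*(-4) - 15 = -20/3 - 15 = -65/3 ≈ -21.667)
(-216*5)*t = -216*5*(-65/3) = -36*30*(-65/3) = -1080*(-65/3) = 23400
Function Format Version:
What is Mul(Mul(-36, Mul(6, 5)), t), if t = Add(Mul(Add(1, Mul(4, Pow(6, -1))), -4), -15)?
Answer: 23400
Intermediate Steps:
t = Rational(-65, 3) (t = Add(Mul(Add(1, Mul(4, Rational(1, 6))), -4), -15) = Add(Mul(Add(1, Rational(2, 3)), -4), -15) = Add(Mul(Rational(5, 3), -4), -15) = Add(Rational(-20, 3), -15) = Rational(-65, 3) ≈ -21.667)
Mul(Mul(-36, Mul(6, 5)), t) = Mul(Mul(-36, Mul(6, 5)), Rational(-65, 3)) = Mul(Mul(-36, 30), Rational(-65, 3)) = Mul(-1080, Rational(-65, 3)) = 23400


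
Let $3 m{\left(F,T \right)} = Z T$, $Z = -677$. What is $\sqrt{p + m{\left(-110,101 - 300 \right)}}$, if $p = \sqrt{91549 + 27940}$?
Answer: $\frac{\sqrt{404169 + 9 \sqrt{119489}}}{3} \approx 212.73$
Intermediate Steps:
$p = \sqrt{119489} \approx 345.67$
$m{\left(F,T \right)} = - \frac{677 T}{3}$ ($m{\left(F,T \right)} = \frac{\left(-677\right) T}{3} = - \frac{677 T}{3}$)
$\sqrt{p + m{\left(-110,101 - 300 \right)}} = \sqrt{\sqrt{119489} - \frac{677 \left(101 - 300\right)}{3}} = \sqrt{\sqrt{119489} - - \frac{134723}{3}} = \sqrt{\sqrt{119489} + \frac{134723}{3}} = \sqrt{\frac{134723}{3} + \sqrt{119489}}$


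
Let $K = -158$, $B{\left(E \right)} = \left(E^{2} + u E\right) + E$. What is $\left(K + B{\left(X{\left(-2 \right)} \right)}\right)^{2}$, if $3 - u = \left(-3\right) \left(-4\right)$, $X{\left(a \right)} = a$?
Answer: $19044$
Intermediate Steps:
$u = -9$ ($u = 3 - \left(-3\right) \left(-4\right) = 3 - 12 = -9$)
$B{\left(E \right)} = E^{2} - 8 E$ ($B{\left(E \right)} = \left(E^{2} - 9 E\right) + E = E^{2} - 8 E$)
$\left(K + B{\left(X{\left(-2 \right)} \right)}\right)^{2} = \left(-158 - 2 \left(-8 - 2\right)\right)^{2} = \left(-158 - -20\right)^{2} = \left(-158 + 20\right)^{2} = \left(-138\right)^{2} = 19044$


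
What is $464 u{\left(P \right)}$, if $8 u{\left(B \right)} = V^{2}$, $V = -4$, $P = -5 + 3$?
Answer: $928$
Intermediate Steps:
$P = -2$
$u{\left(B \right)} = 2$ ($u{\left(B \right)} = \frac{\left(-4\right)^{2}}{8} = \frac{1}{8} \cdot 16 = 2$)
$464 u{\left(P \right)} = 464 \cdot 2 = 928$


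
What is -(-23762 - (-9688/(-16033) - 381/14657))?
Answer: 5584103260365/234995681 ≈ 23763.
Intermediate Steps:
-(-23762 - (-9688/(-16033) - 381/14657)) = -(-23762 - (-9688*(-1/16033) - 381*1/14657)) = -(-23762 - (9688/16033 - 381/14657)) = -(-23762 - 1*135888443/234995681) = -(-23762 - 135888443/234995681) = -1*(-5584103260365/234995681) = 5584103260365/234995681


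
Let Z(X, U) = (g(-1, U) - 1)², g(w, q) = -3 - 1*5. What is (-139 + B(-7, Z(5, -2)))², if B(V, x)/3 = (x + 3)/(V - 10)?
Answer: 6838225/289 ≈ 23662.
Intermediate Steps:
g(w, q) = -8 (g(w, q) = -3 - 5 = -8)
Z(X, U) = 81 (Z(X, U) = (-8 - 1)² = (-9)² = 81)
B(V, x) = 3*(3 + x)/(-10 + V) (B(V, x) = 3*((x + 3)/(V - 10)) = 3*((3 + x)/(-10 + V)) = 3*(3 + x)/(-10 + V))
(-139 + B(-7, Z(5, -2)))² = (-139 + 3*(3 + 81)/(-10 - 7))² = (-139 + 3*84/(-17))² = (-139 + 3*(-1/17)*84)² = (-139 - 252/17)² = (-2615/17)² = 6838225/289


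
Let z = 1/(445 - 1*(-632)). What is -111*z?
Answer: -37/359 ≈ -0.10306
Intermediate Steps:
z = 1/1077 (z = 1/(445 + 632) = 1/1077 ≈ 0.00092851)
-111*z = -111*1/1077 = -37/359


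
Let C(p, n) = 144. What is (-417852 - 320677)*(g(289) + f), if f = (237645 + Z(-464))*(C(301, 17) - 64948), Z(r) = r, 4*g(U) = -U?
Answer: 45405582971523665/4 ≈ 1.1351e+16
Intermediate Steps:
g(U) = -U/4 (g(U) = (-U)/4 = -U/4)
f = -15370277524 (f = (237645 - 464)*(144 - 64948) = 237181*(-64804) = -15370277524)
(-417852 - 320677)*(g(289) + f) = (-417852 - 320677)*(-1/4*289 - 15370277524) = -738529*(-289/4 - 15370277524) = -738529*(-61481110385/4) = 45405582971523665/4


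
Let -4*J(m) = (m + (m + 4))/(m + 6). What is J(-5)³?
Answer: 27/8 ≈ 3.3750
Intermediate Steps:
J(m) = -(4 + 2*m)/(4*(6 + m)) (J(m) = -(m + (m + 4))/(4*(m + 6)) = -(m + (4 + m))/(4*(6 + m)) = -(4 + 2*m)/(4*(6 + m)))
J(-5)³ = ((-2 - 1*(-5))/(2*(6 - 5)))³ = ((½)*(-2 + 5)/1)³ = ((½)*1*3)³ = (3/2)³ = 27/8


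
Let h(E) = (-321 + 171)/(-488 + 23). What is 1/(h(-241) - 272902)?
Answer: -31/8459952 ≈ -3.6643e-6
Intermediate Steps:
h(E) = 10/31 (h(E) = -150/(-465) = -150*(-1/465) = 10/31)
1/(h(-241) - 272902) = 1/(10/31 - 272902) = 1/(-8459952/31) = -31/8459952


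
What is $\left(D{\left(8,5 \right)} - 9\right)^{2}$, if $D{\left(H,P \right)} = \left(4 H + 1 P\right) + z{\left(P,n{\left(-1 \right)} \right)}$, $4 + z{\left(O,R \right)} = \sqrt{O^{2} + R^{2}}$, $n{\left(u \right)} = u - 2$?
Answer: $\left(24 + \sqrt{34}\right)^{2} \approx 889.89$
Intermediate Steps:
$n{\left(u \right)} = -2 + u$
$z{\left(O,R \right)} = -4 + \sqrt{O^{2} + R^{2}}$
$D{\left(H,P \right)} = -4 + P + \sqrt{9 + P^{2}} + 4 H$ ($D{\left(H,P \right)} = \left(4 H + 1 P\right) + \left(-4 + \sqrt{P^{2} + \left(-2 - 1\right)^{2}}\right) = \left(4 H + P\right) + \left(-4 + \sqrt{P^{2} + \left(-3\right)^{2}}\right) = \left(P + 4 H\right) + \left(-4 + \sqrt{P^{2} + 9}\right) = \left(P + 4 H\right) + \left(-4 + \sqrt{9 + P^{2}}\right) = -4 + P + \sqrt{9 + P^{2}} + 4 H$)
$\left(D{\left(8,5 \right)} - 9\right)^{2} = \left(\left(-4 + 5 + \sqrt{9 + 5^{2}} + 4 \cdot 8\right) - 9\right)^{2} = \left(\left(-4 + 5 + \sqrt{9 + 25} + 32\right) - 9\right)^{2} = \left(\left(-4 + 5 + \sqrt{34} + 32\right) - 9\right)^{2} = \left(\left(33 + \sqrt{34}\right) - 9\right)^{2} = \left(24 + \sqrt{34}\right)^{2}$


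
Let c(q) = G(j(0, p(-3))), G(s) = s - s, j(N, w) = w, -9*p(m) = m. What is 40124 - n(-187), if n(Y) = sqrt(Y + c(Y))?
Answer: 40124 - I*sqrt(187) ≈ 40124.0 - 13.675*I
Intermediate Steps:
p(m) = -m/9
G(s) = 0
c(q) = 0
n(Y) = sqrt(Y) (n(Y) = sqrt(Y + 0) = sqrt(Y))
40124 - n(-187) = 40124 - sqrt(-187) = 40124 - I*sqrt(187)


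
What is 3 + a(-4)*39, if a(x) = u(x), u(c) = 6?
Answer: 237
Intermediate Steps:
a(x) = 6
3 + a(-4)*39 = 3 + 6*39 = 3 + 234 = 237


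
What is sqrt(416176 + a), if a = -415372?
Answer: 2*sqrt(201) ≈ 28.355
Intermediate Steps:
sqrt(416176 + a) = sqrt(416176 - 415372) = sqrt(804) = 2*sqrt(201)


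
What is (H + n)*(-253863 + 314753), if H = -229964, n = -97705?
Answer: -19951765410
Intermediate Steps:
(H + n)*(-253863 + 314753) = (-229964 - 97705)*(-253863 + 314753) = -327669*60890 = -19951765410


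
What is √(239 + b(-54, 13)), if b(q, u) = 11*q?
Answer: I*√355 ≈ 18.841*I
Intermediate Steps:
√(239 + b(-54, 13)) = √(239 + 11*(-54)) = √(239 - 594) = √(-355) = I*√355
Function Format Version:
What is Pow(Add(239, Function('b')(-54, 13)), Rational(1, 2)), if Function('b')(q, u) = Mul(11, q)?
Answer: Mul(I, Pow(355, Rational(1, 2))) ≈ Mul(18.841, I)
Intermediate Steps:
Pow(Add(239, Function('b')(-54, 13)), Rational(1, 2)) = Pow(Add(239, Mul(11, -54)), Rational(1, 2)) = Pow(Add(239, -594), Rational(1, 2)) = Pow(-355, Rational(1, 2)) = Mul(I, Pow(355, Rational(1, 2)))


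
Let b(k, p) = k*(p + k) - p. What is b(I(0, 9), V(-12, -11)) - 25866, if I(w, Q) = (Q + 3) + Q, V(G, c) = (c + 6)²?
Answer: -24925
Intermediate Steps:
V(G, c) = (6 + c)²
I(w, Q) = 3 + 2*Q (I(w, Q) = (3 + Q) + Q = 3 + 2*Q)
b(k, p) = -p + k*(k + p) (b(k, p) = k*(k + p) - p = -p + k*(k + p))
b(I(0, 9), V(-12, -11)) - 25866 = ((3 + 2*9)² - (6 - 11)² + (3 + 2*9)*(6 - 11)²) - 25866 = ((3 + 18)² - 1*(-5)² + (3 + 18)*(-5)²) - 25866 = (21² - 1*25 + 21*25) - 25866 = (441 - 25 + 525) - 25866 = 941 - 25866 = -24925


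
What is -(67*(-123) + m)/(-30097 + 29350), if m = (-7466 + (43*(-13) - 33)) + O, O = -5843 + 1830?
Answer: -20312/747 ≈ -27.191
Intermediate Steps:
O = -4013
m = -12071 (m = (-7466 + (43*(-13) - 33)) - 4013 = (-7466 + (-559 - 33)) - 4013 = (-7466 - 592) - 4013 = -8058 - 4013 = -12071)
-(67*(-123) + m)/(-30097 + 29350) = -(67*(-123) - 12071)/(-30097 + 29350) = -(-8241 - 12071)/(-747) = -(-20312)*(-1)/747 = -1*20312/747 = -20312/747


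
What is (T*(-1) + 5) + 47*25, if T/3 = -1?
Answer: 1183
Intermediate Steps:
T = -3 (T = 3*(-1) = -3)
(T*(-1) + 5) + 47*25 = (-3*(-1) + 5) + 47*25 = (3 + 5) + 1175 = 8 + 1175 = 1183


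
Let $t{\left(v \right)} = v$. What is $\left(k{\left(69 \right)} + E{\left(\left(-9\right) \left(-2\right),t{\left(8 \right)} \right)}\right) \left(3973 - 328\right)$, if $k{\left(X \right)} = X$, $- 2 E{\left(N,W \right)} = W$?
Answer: $236925$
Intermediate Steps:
$E{\left(N,W \right)} = - \frac{W}{2}$
$\left(k{\left(69 \right)} + E{\left(\left(-9\right) \left(-2\right),t{\left(8 \right)} \right)}\right) \left(3973 - 328\right) = \left(69 - 4\right) \left(3973 - 328\right) = \left(69 - 4\right) 3645 = 65 \cdot 3645 = 236925$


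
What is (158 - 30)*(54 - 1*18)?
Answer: 4608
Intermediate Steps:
(158 - 30)*(54 - 1*18) = 128*(54 - 18) = 128*36 = 4608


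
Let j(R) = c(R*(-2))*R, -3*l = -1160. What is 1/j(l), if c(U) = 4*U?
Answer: -9/10764800 ≈ -8.3606e-7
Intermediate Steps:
l = 1160/3 (l = -⅓*(-1160) = 1160/3 ≈ 386.67)
j(R) = -8*R² (j(R) = (4*(R*(-2)))*R = (4*(-2*R))*R = (-8*R)*R = -8*R²)
1/j(l) = 1/(-8*(1160/3)²) = 1/(-8*1345600/9) = 1/(-10764800/9) = -9/10764800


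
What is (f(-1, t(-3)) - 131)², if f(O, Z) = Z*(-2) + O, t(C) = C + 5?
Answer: 18496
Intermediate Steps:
t(C) = 5 + C
f(O, Z) = O - 2*Z (f(O, Z) = -2*Z + O = O - 2*Z)
(f(-1, t(-3)) - 131)² = ((-1 - 2*(5 - 3)) - 131)² = ((-1 - 2*2) - 131)² = ((-1 - 4) - 131)² = (-5 - 131)² = (-136)² = 18496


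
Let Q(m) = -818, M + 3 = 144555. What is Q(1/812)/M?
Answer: -409/72276 ≈ -0.0056589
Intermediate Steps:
M = 144552 (M = -3 + 144555 = 144552)
Q(1/812)/M = -818/144552 = -818*1/144552 = -409/72276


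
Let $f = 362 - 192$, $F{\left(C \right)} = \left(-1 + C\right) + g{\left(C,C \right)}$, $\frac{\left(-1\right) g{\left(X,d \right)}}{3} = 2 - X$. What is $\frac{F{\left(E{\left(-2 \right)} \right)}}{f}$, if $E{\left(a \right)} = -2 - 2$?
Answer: $- \frac{23}{170} \approx -0.13529$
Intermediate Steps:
$E{\left(a \right)} = -4$
$g{\left(X,d \right)} = -6 + 3 X$ ($g{\left(X,d \right)} = - 3 \left(2 - X\right) = -6 + 3 X$)
$F{\left(C \right)} = -7 + 4 C$ ($F{\left(C \right)} = \left(-1 + C\right) + \left(-6 + 3 C\right) = -7 + 4 C$)
$f = 170$
$\frac{F{\left(E{\left(-2 \right)} \right)}}{f} = \frac{-7 + 4 \left(-4\right)}{170} = \left(-7 - 16\right) \frac{1}{170} = \left(-23\right) \frac{1}{170} = - \frac{23}{170}$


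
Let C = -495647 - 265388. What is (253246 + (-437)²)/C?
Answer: -88843/152207 ≈ -0.58370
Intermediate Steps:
C = -761035
(253246 + (-437)²)/C = (253246 + (-437)²)/(-761035) = (253246 + 190969)*(-1/761035) = 444215*(-1/761035) = -88843/152207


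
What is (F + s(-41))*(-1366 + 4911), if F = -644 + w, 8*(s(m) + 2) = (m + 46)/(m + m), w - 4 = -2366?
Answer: -6995181885/656 ≈ -1.0663e+7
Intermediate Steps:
w = -2362 (w = 4 - 2366 = -2362)
s(m) = -2 + (46 + m)/(16*m) (s(m) = -2 + ((m + 46)/(m + m))/8 = -2 + ((46 + m)/((2*m)))/8 = -2 + ((46 + m)*(1/(2*m)))/8 = -2 + ((46 + m)/(2*m))/8 = -2 + (46 + m)/(16*m))
F = -3006 (F = -644 - 2362 = -3006)
(F + s(-41))*(-1366 + 4911) = (-3006 + (1/16)*(46 - 31*(-41))/(-41))*(-1366 + 4911) = (-3006 + (1/16)*(-1/41)*(46 + 1271))*3545 = (-3006 + (1/16)*(-1/41)*1317)*3545 = (-3006 - 1317/656)*3545 = -1973253/656*3545 = -6995181885/656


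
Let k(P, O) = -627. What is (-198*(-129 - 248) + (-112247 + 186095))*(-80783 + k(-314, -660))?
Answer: -12088896540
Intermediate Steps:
(-198*(-129 - 248) + (-112247 + 186095))*(-80783 + k(-314, -660)) = (-198*(-129 - 248) + (-112247 + 186095))*(-80783 - 627) = (-198*(-377) + 73848)*(-81410) = (74646 + 73848)*(-81410) = 148494*(-81410) = -12088896540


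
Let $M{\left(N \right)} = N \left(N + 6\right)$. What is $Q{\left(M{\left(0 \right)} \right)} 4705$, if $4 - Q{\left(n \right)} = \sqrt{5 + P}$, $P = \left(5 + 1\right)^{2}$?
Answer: $18820 - 4705 \sqrt{41} \approx -11307.0$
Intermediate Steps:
$P = 36$ ($P = 6^{2} = 36$)
$M{\left(N \right)} = N \left(6 + N\right)$
$Q{\left(n \right)} = 4 - \sqrt{41}$ ($Q{\left(n \right)} = 4 - \sqrt{5 + 36} = 4 - \sqrt{41}$)
$Q{\left(M{\left(0 \right)} \right)} 4705 = \left(4 - \sqrt{41}\right) 4705 = 18820 - 4705 \sqrt{41}$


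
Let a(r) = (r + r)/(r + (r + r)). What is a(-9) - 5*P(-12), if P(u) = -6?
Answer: 92/3 ≈ 30.667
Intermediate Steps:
a(r) = ⅔ (a(r) = (2*r)/(r + 2*r) = (2*r)/((3*r)) = (2*r)*(1/(3*r)) = ⅔)
a(-9) - 5*P(-12) = ⅔ - 5*(-6) = ⅔ + 30 = 92/3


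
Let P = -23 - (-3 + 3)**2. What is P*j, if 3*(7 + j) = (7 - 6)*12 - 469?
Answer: 10994/3 ≈ 3664.7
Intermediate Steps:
j = -478/3 (j = -7 + ((7 - 6)*12 - 469)/3 = -7 + (1*12 - 469)/3 = -7 + (12 - 469)/3 = -7 + (1/3)*(-457) = -7 - 457/3 = -478/3 ≈ -159.33)
P = -23 (P = -23 - 1*0**2 = -23 - 1*0 = -23 + 0 = -23)
P*j = -23*(-478/3) = 10994/3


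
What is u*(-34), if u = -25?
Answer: 850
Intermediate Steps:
u*(-34) = -25*(-34) = 850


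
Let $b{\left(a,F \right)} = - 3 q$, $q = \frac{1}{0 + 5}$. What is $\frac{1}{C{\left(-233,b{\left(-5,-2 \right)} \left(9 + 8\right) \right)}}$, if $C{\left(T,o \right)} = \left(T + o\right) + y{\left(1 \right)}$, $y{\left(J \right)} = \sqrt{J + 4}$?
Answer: $- \frac{6080}{1478531} - \frac{25 \sqrt{5}}{1478531} \approx -0.00415$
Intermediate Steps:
$q = \frac{1}{5} \approx 0.2$
$y{\left(J \right)} = \sqrt{4 + J}$
$b{\left(a,F \right)} = - \frac{3}{5}$ ($b{\left(a,F \right)} = \left(-3\right) \frac{1}{5} = - \frac{3}{5}$)
$C{\left(T,o \right)} = T + o + \sqrt{5}$ ($C{\left(T,o \right)} = \left(T + o\right) + \sqrt{4 + 1} = \left(T + o\right) + \sqrt{5} = T + o + \sqrt{5}$)
$\frac{1}{C{\left(-233,b{\left(-5,-2 \right)} \left(9 + 8\right) \right)}} = \frac{1}{-233 - \frac{3 \left(9 + 8\right)}{5} + \sqrt{5}} = \frac{1}{-233 - \frac{51}{5} + \sqrt{5}} = \frac{1}{- \frac{1216}{5} + \sqrt{5}}$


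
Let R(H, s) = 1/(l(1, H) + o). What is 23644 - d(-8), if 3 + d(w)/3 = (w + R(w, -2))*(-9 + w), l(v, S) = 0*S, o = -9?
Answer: 69718/3 ≈ 23239.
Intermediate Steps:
l(v, S) = 0
R(H, s) = -⅑ (R(H, s) = 1/(0 - 9) = 1/(-9) = -⅑)
d(w) = -9 + 3*(-9 + w)*(-⅑ + w) (d(w) = -9 + 3*((w - ⅑)*(-9 + w)) = -9 + 3*((-⅑ + w)*(-9 + w)) = -9 + 3*((-9 + w)*(-⅑ + w)) = -9 + 3*(-9 + w)*(-⅑ + w))
23644 - d(-8) = 23644 - (-6 + 3*(-8)² - 82/3*(-8)) = 23644 - (-6 + 3*64 + 656/3) = 23644 - (-6 + 192 + 656/3) = 23644 - 1*1214/3 = 23644 - 1214/3 = 69718/3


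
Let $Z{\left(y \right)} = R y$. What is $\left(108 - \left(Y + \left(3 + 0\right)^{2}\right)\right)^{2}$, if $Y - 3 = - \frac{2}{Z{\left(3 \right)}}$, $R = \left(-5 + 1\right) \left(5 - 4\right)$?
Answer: $\frac{330625}{36} \approx 9184.0$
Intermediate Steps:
$R = -4$ ($R = \left(-4\right) 1 = -4$)
$Z{\left(y \right)} = - 4 y$
$Y = \frac{19}{6}$ ($Y = 3 - \frac{2}{\left(-4\right) 3} = 3 - \frac{2}{-12} = 3 - - \frac{1}{6} = 3 + \frac{1}{6} = \frac{19}{6} \approx 3.1667$)
$\left(108 - \left(Y + \left(3 + 0\right)^{2}\right)\right)^{2} = \left(108 - \left(\frac{19}{6} + \left(3 + 0\right)^{2}\right)\right)^{2} = \left(108 - \left(\frac{19}{6} + 3^{2}\right)\right)^{2} = \left(108 - \left(\frac{19}{6} + 9\right)\right)^{2} = \left(108 - \frac{73}{6}\right)^{2} = \left(\frac{575}{6}\right)^{2} = \frac{330625}{36}$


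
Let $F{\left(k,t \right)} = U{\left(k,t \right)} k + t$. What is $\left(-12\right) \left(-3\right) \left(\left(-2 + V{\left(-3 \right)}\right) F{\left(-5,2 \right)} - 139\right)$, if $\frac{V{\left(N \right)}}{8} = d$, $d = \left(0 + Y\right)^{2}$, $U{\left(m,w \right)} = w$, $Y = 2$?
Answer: $-13644$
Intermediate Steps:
$d = 4$ ($d = \left(0 + 2\right)^{2} = 2^{2} = 4$)
$F{\left(k,t \right)} = t + k t$ ($F{\left(k,t \right)} = t k + t = k t + t = t + k t$)
$V{\left(N \right)} = 32$ ($V{\left(N \right)} = 8 \cdot 4 = 32$)
$\left(-12\right) \left(-3\right) \left(\left(-2 + V{\left(-3 \right)}\right) F{\left(-5,2 \right)} - 139\right) = \left(-12\right) \left(-3\right) \left(\left(-2 + 32\right) 2 \left(1 - 5\right) - 139\right) = 36 \left(30 \cdot 2 \left(-4\right) - 139\right) = 36 \left(30 \left(-8\right) - 139\right) = 36 \left(-240 - 139\right) = 36 \left(-379\right) = -13644$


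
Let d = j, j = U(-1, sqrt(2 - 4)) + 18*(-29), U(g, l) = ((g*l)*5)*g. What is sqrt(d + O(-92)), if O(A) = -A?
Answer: sqrt(-430 + 5*I*sqrt(2)) ≈ 0.1705 + 20.737*I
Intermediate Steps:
U(g, l) = 5*l*g**2 (U(g, l) = (5*g*l)*g = 5*l*g**2)
j = -522 + 5*I*sqrt(2) (j = 5*sqrt(2 - 4)*(-1)**2 + 18*(-29) = 5*sqrt(-2)*1 - 522 = 5*(I*sqrt(2))*1 - 522 = 5*I*sqrt(2) - 522 = -522 + 5*I*sqrt(2) ≈ -522.0 + 7.0711*I)
d = -522 + 5*I*sqrt(2) ≈ -522.0 + 7.0711*I
sqrt(d + O(-92)) = sqrt((-522 + 5*I*sqrt(2)) - 1*(-92)) = sqrt((-522 + 5*I*sqrt(2)) + 92) = sqrt(-430 + 5*I*sqrt(2))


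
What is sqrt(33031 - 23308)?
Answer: sqrt(9723) ≈ 98.605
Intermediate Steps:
sqrt(33031 - 23308) = sqrt(9723)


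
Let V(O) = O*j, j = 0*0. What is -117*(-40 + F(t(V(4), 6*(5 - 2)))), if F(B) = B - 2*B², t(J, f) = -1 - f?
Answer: 91377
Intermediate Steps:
j = 0
V(O) = 0 (V(O) = O*0 = 0)
-117*(-40 + F(t(V(4), 6*(5 - 2)))) = -117*(-40 + (-1 - 6*(5 - 2))*(1 - 2*(-1 - 6*(5 - 2)))) = -117*(-40 + (-1 - 6*3)*(1 - 2*(-1 - 6*3))) = -117*(-40 + (-1 - 1*18)*(1 - 2*(-1 - 1*18))) = -117*(-40 + (-1 - 18)*(1 - 2*(-1 - 18))) = -117*(-40 - 19*(1 - 2*(-19))) = -117*(-40 - 19*(1 + 38)) = -117*(-40 - 19*39) = -117*(-40 - 741) = -117*(-781) = 91377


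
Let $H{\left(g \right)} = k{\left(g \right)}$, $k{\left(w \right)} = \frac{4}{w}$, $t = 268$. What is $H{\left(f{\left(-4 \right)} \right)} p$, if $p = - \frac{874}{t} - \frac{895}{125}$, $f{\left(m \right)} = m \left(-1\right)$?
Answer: $- \frac{34911}{3350} \approx -10.421$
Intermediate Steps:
$f{\left(m \right)} = - m$
$H{\left(g \right)} = \frac{4}{g}$
$p = - \frac{34911}{3350}$ ($p = - \frac{874}{268} - \frac{895}{125} = \left(-874\right) \frac{1}{268} - \frac{179}{25} = - \frac{437}{134} - \frac{179}{25} = - \frac{34911}{3350} \approx -10.421$)
$H{\left(f{\left(-4 \right)} \right)} p = \frac{4}{\left(-1\right) \left(-4\right)} \left(- \frac{34911}{3350}\right) = \frac{4}{4} \left(- \frac{34911}{3350}\right) = 4 \cdot \frac{1}{4} \left(- \frac{34911}{3350}\right) = 1 \left(- \frac{34911}{3350}\right) = - \frac{34911}{3350}$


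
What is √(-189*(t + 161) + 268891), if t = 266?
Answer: 2*√47047 ≈ 433.81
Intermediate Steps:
√(-189*(t + 161) + 268891) = √(-189*(266 + 161) + 268891) = √(-189*427 + 268891) = √(-80703 + 268891) = √188188 = 2*√47047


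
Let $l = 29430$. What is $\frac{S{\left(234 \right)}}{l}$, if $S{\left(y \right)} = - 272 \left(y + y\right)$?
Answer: $- \frac{7072}{1635} \approx -4.3254$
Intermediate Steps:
$S{\left(y \right)} = - 544 y$ ($S{\left(y \right)} = - 272 \cdot 2 y = - 544 y$)
$\frac{S{\left(234 \right)}}{l} = \frac{\left(-544\right) 234}{29430} = \left(-127296\right) \frac{1}{29430} = - \frac{7072}{1635}$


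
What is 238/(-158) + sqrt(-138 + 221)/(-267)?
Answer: -119/79 - sqrt(83)/267 ≈ -1.5405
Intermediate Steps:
238/(-158) + sqrt(-138 + 221)/(-267) = 238*(-1/158) + sqrt(83)*(-1/267) = -119/79 - sqrt(83)/267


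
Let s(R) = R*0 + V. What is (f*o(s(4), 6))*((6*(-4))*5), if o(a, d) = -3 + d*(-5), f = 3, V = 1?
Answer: 11880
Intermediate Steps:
s(R) = 1 (s(R) = R*0 + 1 = 0 + 1 = 1)
o(a, d) = -3 - 5*d
(f*o(s(4), 6))*((6*(-4))*5) = (3*(-3 - 5*6))*((6*(-4))*5) = (3*(-3 - 30))*(-24*5) = (3*(-33))*(-120) = -99*(-120) = 11880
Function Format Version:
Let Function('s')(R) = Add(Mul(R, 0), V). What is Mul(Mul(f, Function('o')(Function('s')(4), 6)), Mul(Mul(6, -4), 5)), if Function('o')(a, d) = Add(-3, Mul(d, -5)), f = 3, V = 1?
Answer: 11880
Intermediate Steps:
Function('s')(R) = 1 (Function('s')(R) = Add(Mul(R, 0), 1) = Add(0, 1) = 1)
Function('o')(a, d) = Add(-3, Mul(-5, d))
Mul(Mul(f, Function('o')(Function('s')(4), 6)), Mul(Mul(6, -4), 5)) = Mul(Mul(3, Add(-3, Mul(-5, 6))), Mul(Mul(6, -4), 5)) = Mul(Mul(3, Add(-3, -30)), Mul(-24, 5)) = Mul(Mul(3, -33), -120) = Mul(-99, -120) = 11880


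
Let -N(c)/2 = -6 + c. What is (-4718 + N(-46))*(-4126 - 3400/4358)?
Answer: 41490259956/2179 ≈ 1.9041e+7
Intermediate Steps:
N(c) = 12 - 2*c (N(c) = -2*(-6 + c) = 12 - 2*c)
(-4718 + N(-46))*(-4126 - 3400/4358) = (-4718 + (12 - 2*(-46)))*(-4126 - 3400/4358) = (-4718 + (12 + 92))*(-4126 - 3400*1/4358) = (-4718 + 104)*(-4126 - 1700/2179) = -4614*(-8992254/2179) = 41490259956/2179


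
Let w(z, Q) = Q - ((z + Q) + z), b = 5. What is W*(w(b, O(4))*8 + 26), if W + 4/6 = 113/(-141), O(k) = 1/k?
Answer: 3726/47 ≈ 79.277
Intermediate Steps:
W = -69/47 (W = -2/3 + 113/(-141) = -2/3 + 113*(-1/141) = -2/3 - 113/141 = -69/47 ≈ -1.4681)
w(z, Q) = -2*z (w(z, Q) = Q - ((Q + z) + z) = Q - (Q + 2*z) = Q + (-Q - 2*z) = -2*z)
W*(w(b, O(4))*8 + 26) = -69*(-2*5*8 + 26)/47 = -69*(-10*8 + 26)/47 = -69*(-80 + 26)/47 = -69/47*(-54) = 3726/47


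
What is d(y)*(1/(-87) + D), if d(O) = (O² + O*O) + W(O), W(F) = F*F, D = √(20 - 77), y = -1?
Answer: -1/29 + 3*I*√57 ≈ -0.034483 + 22.65*I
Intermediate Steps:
D = I*√57 (D = √(-57) = I*√57 ≈ 7.5498*I)
W(F) = F²
d(O) = 3*O² (d(O) = (O² + O*O) + O² = (O² + O²) + O² = 2*O² + O² = 3*O²)
d(y)*(1/(-87) + D) = (3*(-1)²)*(1/(-87) + I*√57) = (3*1)*(-1/87 + I*√57) = 3*(-1/87 + I*√57) = -1/29 + 3*I*√57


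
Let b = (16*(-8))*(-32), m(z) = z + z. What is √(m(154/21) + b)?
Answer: 2*√9249/3 ≈ 64.115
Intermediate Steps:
m(z) = 2*z
b = 4096 (b = -128*(-32) = 4096)
√(m(154/21) + b) = √(2*(154/21) + 4096) = √(2*(154*(1/21)) + 4096) = √(2*(22/3) + 4096) = √(44/3 + 4096) = √(12332/3) = 2*√9249/3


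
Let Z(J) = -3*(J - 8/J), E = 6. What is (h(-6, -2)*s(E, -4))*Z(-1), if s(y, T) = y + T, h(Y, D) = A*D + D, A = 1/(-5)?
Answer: 336/5 ≈ 67.200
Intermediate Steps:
A = -⅕ ≈ -0.20000
h(Y, D) = 4*D/5 (h(Y, D) = -D/5 + D = 4*D/5)
s(y, T) = T + y
Z(J) = -3*J + 24/J
(h(-6, -2)*s(E, -4))*Z(-1) = (((⅘)*(-2))*(-4 + 6))*(-3*(-1) + 24/(-1)) = (-8/5*2)*(3 + 24*(-1)) = -16*(3 - 24)/5 = -16/5*(-21) = 336/5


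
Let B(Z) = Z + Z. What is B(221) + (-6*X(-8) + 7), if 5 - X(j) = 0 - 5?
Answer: 389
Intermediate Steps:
X(j) = 10 (X(j) = 5 - (0 - 5) = 5 - 1*(-5) = 5 + 5 = 10)
B(Z) = 2*Z
B(221) + (-6*X(-8) + 7) = 2*221 + (-6*10 + 7) = 442 + (-60 + 7) = 442 - 53 = 389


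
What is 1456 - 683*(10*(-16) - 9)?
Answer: 116883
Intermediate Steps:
1456 - 683*(10*(-16) - 9) = 1456 - 683*(-160 - 9) = 1456 - 683*(-169) = 1456 + 115427 = 116883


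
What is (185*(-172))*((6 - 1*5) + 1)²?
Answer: -127280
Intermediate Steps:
(185*(-172))*((6 - 1*5) + 1)² = -31820*((6 - 5) + 1)² = -31820*(1 + 1)² = -31820*2² = -31820*4 = -127280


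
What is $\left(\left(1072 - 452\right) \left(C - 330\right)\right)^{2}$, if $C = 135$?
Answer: $14616810000$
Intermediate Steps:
$\left(\left(1072 - 452\right) \left(C - 330\right)\right)^{2} = \left(\left(1072 - 452\right) \left(135 - 330\right)\right)^{2} = \left(620 \left(-195\right)\right)^{2} = \left(-120900\right)^{2} = 14616810000$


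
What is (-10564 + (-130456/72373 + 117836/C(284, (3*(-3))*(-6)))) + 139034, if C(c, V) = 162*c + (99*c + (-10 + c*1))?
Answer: 345866759812360/2692203227 ≈ 1.2847e+5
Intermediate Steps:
C(c, V) = -10 + 262*c (C(c, V) = 162*c + (99*c + (-10 + c)) = 162*c + (-10 + 100*c) = -10 + 262*c)
(-10564 + (-130456/72373 + 117836/C(284, (3*(-3))*(-6)))) + 139034 = (-10564 + (-130456/72373 + 117836/(-10 + 262*284))) + 139034 = (-10564 + (-130456*1/72373 + 117836/(-10 + 74408))) + 139034 = (-10564 + (-130456/72373 + 117836/74398)) + 139034 = (-10564 + (-130456/72373 + 117836*(1/74398))) + 139034 = (-10564 + (-130456/72373 + 58918/37199)) + 139034 = (-10564 - 588760330/2692203227) + 139034 = -28441023650358/2692203227 + 139034 = 345866759812360/2692203227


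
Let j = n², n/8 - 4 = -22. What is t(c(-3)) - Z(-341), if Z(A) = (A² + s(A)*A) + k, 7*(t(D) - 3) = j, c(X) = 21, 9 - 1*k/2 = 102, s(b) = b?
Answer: -1605875/7 ≈ -2.2941e+5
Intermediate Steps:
n = -144 (n = 32 + 8*(-22) = 32 - 176 = -144)
k = -186 (k = 18 - 2*102 = 18 - 204 = -186)
j = 20736 (j = (-144)² = 20736)
t(D) = 20757/7 (t(D) = 3 + (⅐)*20736 = 3 + 20736/7 = 20757/7)
Z(A) = -186 + 2*A² (Z(A) = (A² + A*A) - 186 = (A² + A²) - 186 = 2*A² - 186 = -186 + 2*A²)
t(c(-3)) - Z(-341) = 20757/7 - (-186 + 2*(-341)²) = 20757/7 - (-186 + 2*116281) = 20757/7 - (-186 + 232562) = 20757/7 - 1*232376 = 20757/7 - 232376 = -1605875/7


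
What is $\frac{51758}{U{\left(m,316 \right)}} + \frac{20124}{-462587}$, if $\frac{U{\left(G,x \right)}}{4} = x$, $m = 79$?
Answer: $\frac{11958570605}{292354984} \approx 40.904$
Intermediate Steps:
$U{\left(G,x \right)} = 4 x$
$\frac{51758}{U{\left(m,316 \right)}} + \frac{20124}{-462587} = \frac{51758}{4 \cdot 316} + \frac{20124}{-462587} = \frac{51758}{1264} + 20124 \left(- \frac{1}{462587}\right) = 51758 \cdot \frac{1}{1264} - \frac{20124}{462587} = \frac{25879}{632} - \frac{20124}{462587} = \frac{11958570605}{292354984}$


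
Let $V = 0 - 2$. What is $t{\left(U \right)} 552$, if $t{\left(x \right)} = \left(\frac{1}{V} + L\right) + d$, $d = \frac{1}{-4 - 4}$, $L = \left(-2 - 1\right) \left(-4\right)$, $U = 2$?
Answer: $6279$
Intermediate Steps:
$L = 12$ ($L = \left(-3\right) \left(-4\right) = 12$)
$d = - \frac{1}{8}$ ($d = \frac{1}{-8} = - \frac{1}{8} \approx -0.125$)
$V = -2$
$t{\left(x \right)} = \frac{91}{8}$ ($t{\left(x \right)} = \left(\frac{1}{-2} + 12\right) - \frac{1}{8} = \left(- \frac{1}{2} + 12\right) - \frac{1}{8} = \frac{23}{2} - \frac{1}{8} = \frac{91}{8}$)
$t{\left(U \right)} 552 = \frac{91}{8} \cdot 552 = 6279$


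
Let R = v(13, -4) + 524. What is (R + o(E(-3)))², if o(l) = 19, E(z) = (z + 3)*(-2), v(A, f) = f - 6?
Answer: 284089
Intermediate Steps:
v(A, f) = -6 + f
E(z) = -6 - 2*z (E(z) = (3 + z)*(-2) = -6 - 2*z)
R = 514 (R = (-6 - 4) + 524 = -10 + 524 = 514)
(R + o(E(-3)))² = (514 + 19)² = 533² = 284089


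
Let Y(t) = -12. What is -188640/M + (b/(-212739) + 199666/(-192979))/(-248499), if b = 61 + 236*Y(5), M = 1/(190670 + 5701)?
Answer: -377913973103772932030442995/10201917576869019 ≈ -3.7043e+10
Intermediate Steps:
M = 1/196371 ≈ 5.0924e-6
b = -2771 (b = 61 + 236*(-12) = 61 - 2832 = -2771)
-188640/M + (b/(-212739) + 199666/(-192979))/(-248499) = -188640/1/196371 + (-2771/(-212739) + 199666/(-192979))/(-248499) = -188640*196371 + (-2771*(-1/212739) + 199666*(-1/192979))*(-1/248499) = -37043425440 + (2771/212739 - 199666/192979)*(-1/248499) = -37043425440 - 41942000365/41054159481*(-1/248499) = -37043425440 + 41942000365/10201917576869019 = -377913973103772932030442995/10201917576869019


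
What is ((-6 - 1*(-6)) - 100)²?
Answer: 10000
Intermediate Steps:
((-6 - 1*(-6)) - 100)² = ((-6 + 6) - 100)² = (0 - 100)² = (-100)² = 10000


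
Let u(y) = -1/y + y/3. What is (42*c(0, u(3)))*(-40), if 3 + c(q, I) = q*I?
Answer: 5040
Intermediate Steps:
u(y) = -1/y + y/3 (u(y) = -1/y + y*(⅓) = -1/y + y/3)
c(q, I) = -3 + I*q (c(q, I) = -3 + q*I = -3 + I*q)
(42*c(0, u(3)))*(-40) = (42*(-3 + (-1/3 + (⅓)*3)*0))*(-40) = (42*(-3 + (-1*⅓ + 1)*0))*(-40) = (42*(-3 + (-⅓ + 1)*0))*(-40) = (42*(-3 + (⅔)*0))*(-40) = (42*(-3 + 0))*(-40) = (42*(-3))*(-40) = -126*(-40) = 5040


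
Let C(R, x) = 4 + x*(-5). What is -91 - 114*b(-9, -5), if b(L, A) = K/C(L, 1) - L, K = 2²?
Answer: -661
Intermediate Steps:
K = 4
C(R, x) = 4 - 5*x
b(L, A) = -4 - L (b(L, A) = 4/(4 - 5*1) - L = 4/(4 - 5) - L = 4/(-1) - L = 4*(-1) - L = -4 - L)
-91 - 114*b(-9, -5) = -91 - 114*(-4 - 1*(-9)) = -91 - 114*(-4 + 9) = -91 - 114*5 = -91 - 570 = -661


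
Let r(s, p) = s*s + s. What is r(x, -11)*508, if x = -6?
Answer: 15240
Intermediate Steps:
r(s, p) = s + s**2 (r(s, p) = s**2 + s = s + s**2)
r(x, -11)*508 = -6*(1 - 6)*508 = -6*(-5)*508 = 30*508 = 15240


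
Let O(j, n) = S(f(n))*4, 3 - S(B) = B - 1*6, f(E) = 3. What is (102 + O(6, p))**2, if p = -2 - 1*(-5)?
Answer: 15876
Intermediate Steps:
p = 3 (p = -2 + 5 = 3)
S(B) = 9 - B (S(B) = 3 - (B - 1*6) = 3 - (B - 6) = 3 - (-6 + B) = 3 + (6 - B) = 9 - B)
O(j, n) = 24 (O(j, n) = (9 - 1*3)*4 = (9 - 3)*4 = 6*4 = 24)
(102 + O(6, p))**2 = (102 + 24)**2 = 126**2 = 15876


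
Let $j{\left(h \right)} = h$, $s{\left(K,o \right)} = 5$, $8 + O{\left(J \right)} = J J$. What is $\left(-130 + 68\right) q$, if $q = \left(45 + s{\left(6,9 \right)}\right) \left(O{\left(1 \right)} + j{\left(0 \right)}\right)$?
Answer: $21700$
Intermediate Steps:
$O{\left(J \right)} = -8 + J^{2}$ ($O{\left(J \right)} = -8 + J J = -8 + J^{2}$)
$q = -350$ ($q = \left(45 + 5\right) \left(\left(-8 + 1^{2}\right) + 0\right) = 50 \left(\left(-8 + 1\right) + 0\right) = 50 \left(-7 + 0\right) = 50 \left(-7\right) = -350$)
$\left(-130 + 68\right) q = \left(-130 + 68\right) \left(-350\right) = \left(-62\right) \left(-350\right) = 21700$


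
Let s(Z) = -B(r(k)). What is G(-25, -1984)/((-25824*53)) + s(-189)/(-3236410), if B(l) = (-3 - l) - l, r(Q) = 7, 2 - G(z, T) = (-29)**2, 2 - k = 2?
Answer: 1346040283/2214791873760 ≈ 0.00060775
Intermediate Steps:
k = 0 (k = 2 - 1*2 = 2 - 2 = 0)
G(z, T) = -839 (G(z, T) = 2 - 1*(-29)**2 = 2 - 1*841 = 2 - 841 = -839)
B(l) = -3 - 2*l
s(Z) = 17 (s(Z) = -(-3 - 2*7) = -(-3 - 14) = -1*(-17) = 17)
G(-25, -1984)/((-25824*53)) + s(-189)/(-3236410) = -839/((-25824*53)) + 17/(-3236410) = -839/(-1368672) + 17*(-1/3236410) = -839*(-1/1368672) - 17/3236410 = 839/1368672 - 17/3236410 = 1346040283/2214791873760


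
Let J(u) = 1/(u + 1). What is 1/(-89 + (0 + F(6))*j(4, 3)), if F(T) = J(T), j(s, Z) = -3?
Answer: -7/626 ≈ -0.011182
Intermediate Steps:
J(u) = 1/(1 + u)
F(T) = 1/(1 + T)
1/(-89 + (0 + F(6))*j(4, 3)) = 1/(-89 + (0 + 1/(1 + 6))*(-3)) = 1/(-89 + (0 + 1/7)*(-3)) = 1/(-89 + (0 + ⅐)*(-3)) = 1/(-89 + (⅐)*(-3)) = 1/(-89 - 3/7) = 1/(-626/7) = -7/626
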